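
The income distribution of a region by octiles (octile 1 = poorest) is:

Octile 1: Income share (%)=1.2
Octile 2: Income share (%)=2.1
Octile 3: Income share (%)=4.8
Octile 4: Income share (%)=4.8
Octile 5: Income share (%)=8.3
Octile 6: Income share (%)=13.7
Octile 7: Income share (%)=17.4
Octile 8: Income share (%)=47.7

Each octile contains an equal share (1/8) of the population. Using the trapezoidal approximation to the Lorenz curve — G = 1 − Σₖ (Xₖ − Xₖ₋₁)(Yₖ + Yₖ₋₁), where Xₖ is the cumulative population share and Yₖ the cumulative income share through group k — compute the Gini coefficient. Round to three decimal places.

Cumulative income shares Yₖ: 0.0120, 0.0330, 0.0810, 0.1290, 0.2120, 0.3490, 0.5230, 1.0000
Σ (Xₖ−Xₖ₋₁)(Yₖ+Yₖ₋₁) = (1/8)(0.0120+0.0000) + (1/8)(0.0330+0.0120) + (1/8)(0.0810+0.0330) + (1/8)(0.1290+0.0810) + (1/8)(0.2120+0.1290) + (1/8)(0.3490+0.2120) + (1/8)(0.5230+0.3490) + (1/8)(1.0000+0.5230)
  = 0.0015 + 0.0056 + 0.0143 + 0.0263 + 0.0426 + 0.0701 + 0.1090 + 0.1904 = 0.4597
G = 1 − 0.4597 = 0.5403

0.540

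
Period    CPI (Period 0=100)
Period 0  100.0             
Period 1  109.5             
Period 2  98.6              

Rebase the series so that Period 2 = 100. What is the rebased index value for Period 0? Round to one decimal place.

Rebased(Period 0) = 100.0 / 98.6 × 100 = 101.4199

101.4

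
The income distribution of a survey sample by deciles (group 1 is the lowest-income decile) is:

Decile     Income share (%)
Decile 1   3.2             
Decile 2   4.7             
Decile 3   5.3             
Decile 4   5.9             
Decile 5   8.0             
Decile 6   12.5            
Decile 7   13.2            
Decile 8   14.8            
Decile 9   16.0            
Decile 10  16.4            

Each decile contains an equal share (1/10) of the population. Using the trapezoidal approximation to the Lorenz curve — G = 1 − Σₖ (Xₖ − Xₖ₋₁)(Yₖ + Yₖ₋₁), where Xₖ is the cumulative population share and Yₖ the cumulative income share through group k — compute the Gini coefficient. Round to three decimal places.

0.272

Cumulative income shares Yₖ: 0.0320, 0.0790, 0.1320, 0.1910, 0.2710, 0.3960, 0.5280, 0.6760, 0.8360, 1.0000
Σ (Xₖ−Xₖ₋₁)(Yₖ+Yₖ₋₁) = (1/10)(0.0320+0.0000) + (1/10)(0.0790+0.0320) + (1/10)(0.1320+0.0790) + (1/10)(0.1910+0.1320) + (1/10)(0.2710+0.1910) + (1/10)(0.3960+0.2710) + (1/10)(0.5280+0.3960) + (1/10)(0.6760+0.5280) + (1/10)(0.8360+0.6760) + (1/10)(1.0000+0.8360)
  = 0.0032 + 0.0111 + 0.0211 + 0.0323 + 0.0462 + 0.0667 + 0.0924 + 0.1204 + 0.1512 + 0.1836 = 0.7282
G = 1 − 0.7282 = 0.2718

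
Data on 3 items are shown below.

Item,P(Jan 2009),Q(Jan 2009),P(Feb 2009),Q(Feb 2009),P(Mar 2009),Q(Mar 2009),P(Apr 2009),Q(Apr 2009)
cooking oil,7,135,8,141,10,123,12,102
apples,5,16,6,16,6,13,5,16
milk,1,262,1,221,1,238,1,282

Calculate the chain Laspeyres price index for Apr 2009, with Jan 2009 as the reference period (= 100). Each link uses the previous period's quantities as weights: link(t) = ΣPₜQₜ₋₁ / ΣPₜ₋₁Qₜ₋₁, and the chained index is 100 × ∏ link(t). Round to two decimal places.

Link Jan 2009→Feb 2009:
ΣP(Feb 2009)Q(Jan 2009) = 8×135 + 6×16 + 1×262 = 1080 + 96 + 262 = 1438
ΣP(Jan 2009)Q(Jan 2009) = 7×135 + 5×16 + 1×262 = 945 + 80 + 262 = 1287
link = 1438/1287 = 1.117327
Link Feb 2009→Mar 2009:
ΣP(Mar 2009)Q(Feb 2009) = 10×141 + 6×16 + 1×221 = 1410 + 96 + 221 = 1727
ΣP(Feb 2009)Q(Feb 2009) = 8×141 + 6×16 + 1×221 = 1128 + 96 + 221 = 1445
link = 1727/1445 = 1.195156
Link Mar 2009→Apr 2009:
ΣP(Apr 2009)Q(Mar 2009) = 12×123 + 5×13 + 1×238 = 1476 + 65 + 238 = 1779
ΣP(Mar 2009)Q(Mar 2009) = 10×123 + 6×13 + 1×238 = 1230 + 78 + 238 = 1546
link = 1779/1546 = 1.150712
Chained index = 100 × 1.117327 × 1.195156 × 1.150712 = 153.6637

153.66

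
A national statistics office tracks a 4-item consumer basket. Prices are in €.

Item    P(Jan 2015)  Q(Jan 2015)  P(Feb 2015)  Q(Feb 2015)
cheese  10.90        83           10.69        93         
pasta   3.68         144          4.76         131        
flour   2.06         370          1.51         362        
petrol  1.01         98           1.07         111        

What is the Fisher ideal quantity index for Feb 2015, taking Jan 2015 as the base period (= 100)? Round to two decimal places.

102.31

Laspeyres component (base-period weights):
ΣP(Jan 2015)Q(Feb 2015) = 10.90×93 + 3.68×131 + 2.06×362 + 1.01×111 = 1013.7 + 482.08 + 745.72 + 112.11 = 2353.61
ΣP(Jan 2015)Q(Jan 2015) = 10.90×83 + 3.68×144 + 2.06×370 + 1.01×98 = 904.7 + 529.92 + 762.2 + 98.98 = 2295.8
L = 2353.61 / 2295.8 × 100 = 102.5181
Paasche component (current-period weights):
ΣP(Feb 2015)Q(Feb 2015) = 10.69×93 + 4.76×131 + 1.51×362 + 1.07×111 = 994.17 + 623.56 + 546.62 + 118.77 = 2283.12
ΣP(Feb 2015)Q(Jan 2015) = 10.69×83 + 4.76×144 + 1.51×370 + 1.07×98 = 887.27 + 685.44 + 558.7 + 104.86 = 2236.27
P = 2283.12 / 2236.27 × 100 = 102.0950
Fisher = √(L × P) = √(102.5181 × 102.0950) = 102.3063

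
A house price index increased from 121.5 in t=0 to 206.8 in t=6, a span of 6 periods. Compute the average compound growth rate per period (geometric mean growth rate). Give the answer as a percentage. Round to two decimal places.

9.27%

Growth factor = (206.8/121.5)^(1/6) = (1.702058)^(1/6) = 1.092687
Growth rate = 1.092687 − 1 = 0.092687 = 9.2687%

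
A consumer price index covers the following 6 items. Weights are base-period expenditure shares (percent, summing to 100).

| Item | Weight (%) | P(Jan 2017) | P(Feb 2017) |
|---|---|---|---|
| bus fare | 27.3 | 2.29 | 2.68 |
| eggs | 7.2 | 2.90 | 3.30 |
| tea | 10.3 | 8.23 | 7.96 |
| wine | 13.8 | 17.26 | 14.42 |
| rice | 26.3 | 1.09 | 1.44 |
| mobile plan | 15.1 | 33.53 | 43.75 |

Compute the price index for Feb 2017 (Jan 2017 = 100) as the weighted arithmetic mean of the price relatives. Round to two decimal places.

116.08

bus fare: 27.3 × (2.68/2.29) = 27.3 × 1.170306 = 31.9493
eggs: 7.2 × (3.30/2.90) = 7.2 × 1.137931 = 8.1931
tea: 10.3 × (7.96/8.23) = 10.3 × 0.967193 = 9.9621
wine: 13.8 × (14.42/17.26) = 13.8 × 0.835458 = 11.5293
rice: 26.3 × (1.44/1.09) = 26.3 × 1.321101 = 34.7450
mobile plan: 15.1 × (43.75/33.53) = 15.1 × 1.304802 = 19.7025
Index = Σ wᵢ·(p₁ᵢ/p₀ᵢ) = 31.9493 + 8.1931 + 9.9621 + 11.5293 + 34.7450 + 19.7025 = 116.0813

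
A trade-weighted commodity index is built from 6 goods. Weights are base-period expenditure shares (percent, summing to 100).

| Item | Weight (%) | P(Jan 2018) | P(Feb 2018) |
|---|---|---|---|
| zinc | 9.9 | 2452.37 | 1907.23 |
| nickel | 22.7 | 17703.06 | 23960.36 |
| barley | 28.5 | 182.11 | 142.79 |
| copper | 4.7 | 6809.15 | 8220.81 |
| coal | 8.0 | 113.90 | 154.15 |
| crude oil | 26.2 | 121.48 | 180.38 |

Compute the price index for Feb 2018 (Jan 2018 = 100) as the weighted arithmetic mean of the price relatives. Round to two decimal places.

zinc: 9.9 × (1907.23/2452.37) = 9.9 × 0.777709 = 7.6993
nickel: 22.7 × (23960.36/17703.06) = 22.7 × 1.353459 = 30.7235
barley: 28.5 × (142.79/182.11) = 28.5 × 0.784087 = 22.3465
copper: 4.7 × (8220.81/6809.15) = 4.7 × 1.207318 = 5.6744
coal: 8.0 × (154.15/113.90) = 8.0 × 1.353380 = 10.8270
crude oil: 26.2 × (180.38/121.48) = 26.2 × 1.484853 = 38.9032
Index = Σ wᵢ·(p₁ᵢ/p₀ᵢ) = 7.6993 + 30.7235 + 22.3465 + 5.6744 + 10.8270 + 38.9032 = 116.1739

116.17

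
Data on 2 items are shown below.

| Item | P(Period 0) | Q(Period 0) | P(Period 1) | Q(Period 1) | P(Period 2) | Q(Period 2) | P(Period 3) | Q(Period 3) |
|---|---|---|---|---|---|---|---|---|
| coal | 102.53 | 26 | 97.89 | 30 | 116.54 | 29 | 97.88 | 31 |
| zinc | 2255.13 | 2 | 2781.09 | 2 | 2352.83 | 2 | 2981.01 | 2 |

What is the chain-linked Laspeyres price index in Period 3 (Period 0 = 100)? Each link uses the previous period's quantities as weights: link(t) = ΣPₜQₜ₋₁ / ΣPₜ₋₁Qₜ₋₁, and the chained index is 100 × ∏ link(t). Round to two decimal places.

Link Period 0→Period 1:
ΣP(Period 1)Q(Period 0) = 97.89×26 + 2781.09×2 = 2545.14 + 5562.18 = 8107.32
ΣP(Period 0)Q(Period 0) = 102.53×26 + 2255.13×2 = 2665.78 + 4510.26 = 7176.04
link = 8107.32/7176.04 = 1.129776
Link Period 1→Period 2:
ΣP(Period 2)Q(Period 1) = 116.54×30 + 2352.83×2 = 3496.2 + 4705.66 = 8201.86
ΣP(Period 1)Q(Period 1) = 97.89×30 + 2781.09×2 = 2936.7 + 5562.18 = 8498.88
link = 8201.86/8498.88 = 0.965052
Link Period 2→Period 3:
ΣP(Period 3)Q(Period 2) = 97.88×29 + 2981.01×2 = 2838.52 + 5962.02 = 8800.54
ΣP(Period 2)Q(Period 2) = 116.54×29 + 2352.83×2 = 3379.66 + 4705.66 = 8085.32
link = 8800.54/8085.32 = 1.088459
Chained index = 100 × 1.129776 × 0.965052 × 1.088459 = 118.6739

118.67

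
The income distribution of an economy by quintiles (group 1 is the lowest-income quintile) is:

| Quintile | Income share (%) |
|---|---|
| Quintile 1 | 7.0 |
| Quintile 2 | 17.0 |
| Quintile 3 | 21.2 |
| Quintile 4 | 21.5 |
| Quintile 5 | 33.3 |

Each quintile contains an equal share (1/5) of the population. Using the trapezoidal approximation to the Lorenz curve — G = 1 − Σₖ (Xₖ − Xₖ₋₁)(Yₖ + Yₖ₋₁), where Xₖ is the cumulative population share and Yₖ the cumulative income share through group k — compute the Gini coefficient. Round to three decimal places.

0.228

Cumulative income shares Yₖ: 0.0700, 0.2400, 0.4520, 0.6670, 1.0000
Σ (Xₖ−Xₖ₋₁)(Yₖ+Yₖ₋₁) = (1/5)(0.0700+0.0000) + (1/5)(0.2400+0.0700) + (1/5)(0.4520+0.2400) + (1/5)(0.6670+0.4520) + (1/5)(1.0000+0.6670)
  = 0.0140 + 0.0620 + 0.1384 + 0.2238 + 0.3334 = 0.7716
G = 1 − 0.7716 = 0.2284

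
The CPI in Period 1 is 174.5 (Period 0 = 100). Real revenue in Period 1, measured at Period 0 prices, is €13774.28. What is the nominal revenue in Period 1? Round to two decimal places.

24036.12

Nominal = Real × (Index/100) = 13774.28 × (174.5/100)
        = 13774.28 × 1.745 = 24036.1186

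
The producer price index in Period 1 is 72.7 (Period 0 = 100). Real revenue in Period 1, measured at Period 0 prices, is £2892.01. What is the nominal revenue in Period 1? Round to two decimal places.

Nominal = Real × (Index/100) = 2892.01 × (72.7/100)
        = 2892.01 × 0.727 = 2102.4913

2102.49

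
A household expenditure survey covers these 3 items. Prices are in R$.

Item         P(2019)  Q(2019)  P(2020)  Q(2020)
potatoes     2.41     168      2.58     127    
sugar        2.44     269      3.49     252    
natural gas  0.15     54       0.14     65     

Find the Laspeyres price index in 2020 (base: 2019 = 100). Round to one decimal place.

Laspeyres price index uses base-period quantities as weights.
ΣP(2020)·Q(2019) = 2.58×168 + 3.49×269 + 0.14×54 = 433.44 + 938.81 + 7.56 = 1379.81
ΣP(2019)·Q(2019) = 2.41×168 + 2.44×269 + 0.15×54 = 404.88 + 656.36 + 8.1 = 1069.34
Index = 1379.81 / 1069.34 × 100 = 129.0338

129.0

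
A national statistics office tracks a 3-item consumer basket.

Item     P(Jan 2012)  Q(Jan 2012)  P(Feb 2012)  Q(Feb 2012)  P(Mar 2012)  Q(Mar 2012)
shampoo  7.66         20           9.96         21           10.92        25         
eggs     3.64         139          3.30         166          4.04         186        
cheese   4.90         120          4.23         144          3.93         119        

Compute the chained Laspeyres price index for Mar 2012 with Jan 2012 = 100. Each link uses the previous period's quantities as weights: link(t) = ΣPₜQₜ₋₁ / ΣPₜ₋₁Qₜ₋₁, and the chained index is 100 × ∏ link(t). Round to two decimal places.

100.28

Link Jan 2012→Feb 2012:
ΣP(Feb 2012)Q(Jan 2012) = 9.96×20 + 3.30×139 + 4.23×120 = 199.2 + 458.7 + 507.6 = 1165.5
ΣP(Jan 2012)Q(Jan 2012) = 7.66×20 + 3.64×139 + 4.90×120 = 153.2 + 505.96 + 588 = 1247.16
link = 1165.5/1247.16 = 0.934523
Link Feb 2012→Mar 2012:
ΣP(Mar 2012)Q(Feb 2012) = 10.92×21 + 4.04×166 + 3.93×144 = 229.32 + 670.64 + 565.92 = 1465.88
ΣP(Feb 2012)Q(Feb 2012) = 9.96×21 + 3.30×166 + 4.23×144 = 209.16 + 547.8 + 609.12 = 1366.08
link = 1465.88/1366.08 = 1.073056
Chained index = 100 × 0.934523 × 1.073056 = 100.2796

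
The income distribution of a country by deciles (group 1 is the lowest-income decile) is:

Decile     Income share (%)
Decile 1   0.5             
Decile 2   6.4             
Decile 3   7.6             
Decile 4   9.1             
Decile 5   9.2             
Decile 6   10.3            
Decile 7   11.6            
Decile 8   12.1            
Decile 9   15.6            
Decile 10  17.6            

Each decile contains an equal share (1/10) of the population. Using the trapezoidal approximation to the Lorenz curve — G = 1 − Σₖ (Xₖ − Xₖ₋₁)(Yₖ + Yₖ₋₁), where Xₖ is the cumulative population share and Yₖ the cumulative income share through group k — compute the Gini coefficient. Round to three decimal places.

0.249

Cumulative income shares Yₖ: 0.0050, 0.0690, 0.1450, 0.2360, 0.3280, 0.4310, 0.5470, 0.6680, 0.8240, 1.0000
Σ (Xₖ−Xₖ₋₁)(Yₖ+Yₖ₋₁) = (1/10)(0.0050+0.0000) + (1/10)(0.0690+0.0050) + (1/10)(0.1450+0.0690) + (1/10)(0.2360+0.1450) + (1/10)(0.3280+0.2360) + (1/10)(0.4310+0.3280) + (1/10)(0.5470+0.4310) + (1/10)(0.6680+0.5470) + (1/10)(0.8240+0.6680) + (1/10)(1.0000+0.8240)
  = 0.0005 + 0.0074 + 0.0214 + 0.0381 + 0.0564 + 0.0759 + 0.0978 + 0.1215 + 0.1492 + 0.1824 = 0.7506
G = 1 − 0.7506 = 0.2494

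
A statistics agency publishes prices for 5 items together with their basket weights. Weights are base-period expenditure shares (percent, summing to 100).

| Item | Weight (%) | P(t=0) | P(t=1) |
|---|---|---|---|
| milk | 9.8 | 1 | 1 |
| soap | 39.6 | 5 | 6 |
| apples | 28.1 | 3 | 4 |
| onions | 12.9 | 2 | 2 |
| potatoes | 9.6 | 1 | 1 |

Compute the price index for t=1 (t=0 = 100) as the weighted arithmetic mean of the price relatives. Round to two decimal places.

117.29

milk: 9.8 × (1/1) = 9.8 × 1.000000 = 9.8000
soap: 39.6 × (6/5) = 39.6 × 1.200000 = 47.5200
apples: 28.1 × (4/3) = 28.1 × 1.333333 = 37.4667
onions: 12.9 × (2/2) = 12.9 × 1.000000 = 12.9000
potatoes: 9.6 × (1/1) = 9.6 × 1.000000 = 9.6000
Index = Σ wᵢ·(p₁ᵢ/p₀ᵢ) = 9.8000 + 47.5200 + 37.4667 + 12.9000 + 9.6000 = 117.2867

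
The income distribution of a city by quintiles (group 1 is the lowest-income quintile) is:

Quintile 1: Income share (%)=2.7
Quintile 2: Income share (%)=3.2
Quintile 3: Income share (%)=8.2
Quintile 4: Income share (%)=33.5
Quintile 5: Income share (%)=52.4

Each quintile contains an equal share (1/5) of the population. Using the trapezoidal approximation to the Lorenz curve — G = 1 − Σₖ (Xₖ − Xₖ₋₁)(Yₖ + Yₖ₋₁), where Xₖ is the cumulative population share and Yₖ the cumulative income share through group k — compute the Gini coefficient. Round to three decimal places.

0.519

Cumulative income shares Yₖ: 0.0270, 0.0590, 0.1410, 0.4760, 1.0000
Σ (Xₖ−Xₖ₋₁)(Yₖ+Yₖ₋₁) = (1/5)(0.0270+0.0000) + (1/5)(0.0590+0.0270) + (1/5)(0.1410+0.0590) + (1/5)(0.4760+0.1410) + (1/5)(1.0000+0.4760)
  = 0.0054 + 0.0172 + 0.0400 + 0.1234 + 0.2952 = 0.4812
G = 1 − 0.4812 = 0.5188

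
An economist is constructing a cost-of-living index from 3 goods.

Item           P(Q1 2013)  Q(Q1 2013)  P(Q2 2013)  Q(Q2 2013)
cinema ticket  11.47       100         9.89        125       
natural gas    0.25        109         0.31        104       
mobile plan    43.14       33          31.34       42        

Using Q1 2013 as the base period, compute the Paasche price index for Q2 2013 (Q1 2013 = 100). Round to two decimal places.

Paasche price index uses current-period quantities as weights.
ΣP(Q2 2013)·Q(Q2 2013) = 9.89×125 + 0.31×104 + 31.34×42 = 1236.25 + 32.24 + 1316.28 = 2584.77
ΣP(Q1 2013)·Q(Q2 2013) = 11.47×125 + 0.25×104 + 43.14×42 = 1433.75 + 26 + 1811.88 = 3271.63
Index = 2584.77 / 3271.63 × 100 = 79.0056

79.01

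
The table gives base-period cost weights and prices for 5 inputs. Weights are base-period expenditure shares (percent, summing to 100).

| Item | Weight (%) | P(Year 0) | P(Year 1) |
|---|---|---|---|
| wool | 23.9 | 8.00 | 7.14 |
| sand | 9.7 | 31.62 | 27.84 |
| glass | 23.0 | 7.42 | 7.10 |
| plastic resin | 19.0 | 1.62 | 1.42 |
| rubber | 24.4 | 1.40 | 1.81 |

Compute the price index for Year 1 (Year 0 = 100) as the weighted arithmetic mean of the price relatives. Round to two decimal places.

100.08

wool: 23.9 × (7.14/8.00) = 23.9 × 0.892500 = 21.3307
sand: 9.7 × (27.84/31.62) = 9.7 × 0.880455 = 8.5404
glass: 23.0 × (7.10/7.42) = 23.0 × 0.956873 = 22.0081
plastic resin: 19.0 × (1.42/1.62) = 19.0 × 0.876543 = 16.6543
rubber: 24.4 × (1.81/1.40) = 24.4 × 1.292857 = 31.5457
Index = Σ wᵢ·(p₁ᵢ/p₀ᵢ) = 21.3307 + 8.5404 + 22.0081 + 16.6543 + 31.5457 = 100.0793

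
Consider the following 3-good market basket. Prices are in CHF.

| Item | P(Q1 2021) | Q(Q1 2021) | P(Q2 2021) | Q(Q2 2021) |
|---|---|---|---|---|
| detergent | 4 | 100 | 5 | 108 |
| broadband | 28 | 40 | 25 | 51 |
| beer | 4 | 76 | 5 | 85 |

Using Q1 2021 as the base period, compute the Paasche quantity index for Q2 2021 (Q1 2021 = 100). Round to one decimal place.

119.1

Paasche quantity index uses current-period prices as weights.
ΣP(Q2 2021)·Q(Q2 2021) = 5×108 + 25×51 + 5×85 = 540 + 1275 + 425 = 2240
ΣP(Q2 2021)·Q(Q1 2021) = 5×100 + 25×40 + 5×76 = 500 + 1000 + 380 = 1880
Index = 2240 / 1880 × 100 = 119.1489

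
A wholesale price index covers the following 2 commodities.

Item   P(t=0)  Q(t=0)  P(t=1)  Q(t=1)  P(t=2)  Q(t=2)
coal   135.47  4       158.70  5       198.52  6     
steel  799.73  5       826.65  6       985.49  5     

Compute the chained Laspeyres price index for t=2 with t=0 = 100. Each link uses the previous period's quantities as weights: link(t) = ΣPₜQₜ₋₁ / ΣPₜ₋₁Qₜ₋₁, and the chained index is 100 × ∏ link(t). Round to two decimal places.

126.04

Link t=0→t=1:
ΣP(t=1)Q(t=0) = 158.70×4 + 826.65×5 = 634.8 + 4133.25 = 4768.05
ΣP(t=0)Q(t=0) = 135.47×4 + 799.73×5 = 541.88 + 3998.65 = 4540.53
link = 4768.05/4540.53 = 1.050109
Link t=1→t=2:
ΣP(t=2)Q(t=1) = 198.52×5 + 985.49×6 = 992.6 + 5912.94 = 6905.54
ΣP(t=1)Q(t=1) = 158.70×5 + 826.65×6 = 793.5 + 4959.9 = 5753.4
link = 6905.54/5753.4 = 1.200254
Chained index = 100 × 1.050109 × 1.200254 = 126.0397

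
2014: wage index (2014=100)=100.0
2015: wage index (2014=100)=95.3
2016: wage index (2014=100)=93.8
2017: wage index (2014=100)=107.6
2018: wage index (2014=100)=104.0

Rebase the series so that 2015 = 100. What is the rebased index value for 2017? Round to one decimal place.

112.9

Rebased(2017) = 107.6 / 95.3 × 100 = 112.9066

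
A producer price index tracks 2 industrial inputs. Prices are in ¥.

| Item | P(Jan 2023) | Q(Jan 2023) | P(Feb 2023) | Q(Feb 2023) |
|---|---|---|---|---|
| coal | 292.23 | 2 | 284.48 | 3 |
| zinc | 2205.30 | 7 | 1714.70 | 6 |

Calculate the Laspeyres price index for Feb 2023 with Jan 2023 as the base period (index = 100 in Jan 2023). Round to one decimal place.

78.5

Laspeyres price index uses base-period quantities as weights.
ΣP(Feb 2023)·Q(Jan 2023) = 284.48×2 + 1714.70×7 = 568.96 + 12002.9 = 12571.86
ΣP(Jan 2023)·Q(Jan 2023) = 292.23×2 + 2205.30×7 = 584.46 + 15437.1 = 16021.56
Index = 12571.86 / 16021.56 × 100 = 78.4684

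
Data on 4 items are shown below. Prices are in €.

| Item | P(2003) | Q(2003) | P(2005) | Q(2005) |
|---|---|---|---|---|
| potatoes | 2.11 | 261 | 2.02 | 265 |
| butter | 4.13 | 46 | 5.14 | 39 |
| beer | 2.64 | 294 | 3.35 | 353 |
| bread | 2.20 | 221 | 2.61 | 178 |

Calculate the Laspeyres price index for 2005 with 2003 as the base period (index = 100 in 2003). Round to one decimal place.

116.1

Laspeyres price index uses base-period quantities as weights.
ΣP(2005)·Q(2003) = 2.02×261 + 5.14×46 + 3.35×294 + 2.61×221 = 527.22 + 236.44 + 984.9 + 576.81 = 2325.37
ΣP(2003)·Q(2003) = 2.11×261 + 4.13×46 + 2.64×294 + 2.20×221 = 550.71 + 189.98 + 776.16 + 486.2 = 2003.05
Index = 2325.37 / 2003.05 × 100 = 116.0915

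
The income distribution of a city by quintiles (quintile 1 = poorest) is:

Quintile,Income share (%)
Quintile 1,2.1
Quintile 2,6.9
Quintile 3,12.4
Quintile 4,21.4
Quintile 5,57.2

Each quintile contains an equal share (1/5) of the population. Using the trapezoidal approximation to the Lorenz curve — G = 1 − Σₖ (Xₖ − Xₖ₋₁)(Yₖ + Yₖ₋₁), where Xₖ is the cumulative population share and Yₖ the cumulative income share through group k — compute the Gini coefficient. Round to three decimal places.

0.499

Cumulative income shares Yₖ: 0.0210, 0.0900, 0.2140, 0.4280, 1.0000
Σ (Xₖ−Xₖ₋₁)(Yₖ+Yₖ₋₁) = (1/5)(0.0210+0.0000) + (1/5)(0.0900+0.0210) + (1/5)(0.2140+0.0900) + (1/5)(0.4280+0.2140) + (1/5)(1.0000+0.4280)
  = 0.0042 + 0.0222 + 0.0608 + 0.1284 + 0.2856 = 0.5012
G = 1 − 0.5012 = 0.4988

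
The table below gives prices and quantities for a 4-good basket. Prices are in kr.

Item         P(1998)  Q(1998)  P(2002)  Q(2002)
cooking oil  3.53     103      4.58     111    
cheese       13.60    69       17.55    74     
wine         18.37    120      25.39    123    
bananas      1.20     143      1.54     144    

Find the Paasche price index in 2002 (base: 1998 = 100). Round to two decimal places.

134.49

Paasche price index uses current-period quantities as weights.
ΣP(2002)·Q(2002) = 4.58×111 + 17.55×74 + 25.39×123 + 1.54×144 = 508.38 + 1298.7 + 3122.97 + 221.76 = 5151.81
ΣP(1998)·Q(2002) = 3.53×111 + 13.60×74 + 18.37×123 + 1.20×144 = 391.83 + 1006.4 + 2259.51 + 172.8 = 3830.54
Index = 5151.81 / 3830.54 × 100 = 134.4930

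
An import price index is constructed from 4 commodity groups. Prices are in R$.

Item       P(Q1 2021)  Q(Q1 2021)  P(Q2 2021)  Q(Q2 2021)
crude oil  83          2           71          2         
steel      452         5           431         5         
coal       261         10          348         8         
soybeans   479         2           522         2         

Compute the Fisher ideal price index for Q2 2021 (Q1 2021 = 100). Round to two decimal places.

Laspeyres component (base-period weights):
ΣP(Q2 2021)Q(Q1 2021) = 71×2 + 431×5 + 348×10 + 522×2 = 142 + 2155 + 3480 + 1044 = 6821
ΣP(Q1 2021)Q(Q1 2021) = 83×2 + 452×5 + 261×10 + 479×2 = 166 + 2260 + 2610 + 958 = 5994
L = 6821 / 5994 × 100 = 113.7971
Paasche component (current-period weights):
ΣP(Q2 2021)Q(Q2 2021) = 71×2 + 431×5 + 348×8 + 522×2 = 142 + 2155 + 2784 + 1044 = 6125
ΣP(Q1 2021)Q(Q2 2021) = 83×2 + 452×5 + 261×8 + 479×2 = 166 + 2260 + 2088 + 958 = 5472
P = 6125 / 5472 × 100 = 111.9335
Fisher = √(L × P) = √(113.7971 × 111.9335) = 112.8615

112.86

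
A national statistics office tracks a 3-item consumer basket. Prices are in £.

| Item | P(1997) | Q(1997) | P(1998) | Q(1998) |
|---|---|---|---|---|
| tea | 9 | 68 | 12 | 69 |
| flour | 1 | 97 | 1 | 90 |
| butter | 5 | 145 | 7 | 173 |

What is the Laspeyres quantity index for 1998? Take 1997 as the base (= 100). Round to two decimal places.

Laspeyres quantity index uses base-period prices as weights.
ΣP(1997)·Q(1998) = 9×69 + 1×90 + 5×173 = 621 + 90 + 865 = 1576
ΣP(1997)·Q(1997) = 9×68 + 1×97 + 5×145 = 612 + 97 + 725 = 1434
Index = 1576 / 1434 × 100 = 109.9024

109.90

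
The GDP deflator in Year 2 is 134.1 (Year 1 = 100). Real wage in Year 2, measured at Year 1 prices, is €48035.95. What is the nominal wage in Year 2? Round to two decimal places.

Nominal = Real × (Index/100) = 48035.95 × (134.1/100)
        = 48035.95 × 1.341 = 64416.2089

64416.21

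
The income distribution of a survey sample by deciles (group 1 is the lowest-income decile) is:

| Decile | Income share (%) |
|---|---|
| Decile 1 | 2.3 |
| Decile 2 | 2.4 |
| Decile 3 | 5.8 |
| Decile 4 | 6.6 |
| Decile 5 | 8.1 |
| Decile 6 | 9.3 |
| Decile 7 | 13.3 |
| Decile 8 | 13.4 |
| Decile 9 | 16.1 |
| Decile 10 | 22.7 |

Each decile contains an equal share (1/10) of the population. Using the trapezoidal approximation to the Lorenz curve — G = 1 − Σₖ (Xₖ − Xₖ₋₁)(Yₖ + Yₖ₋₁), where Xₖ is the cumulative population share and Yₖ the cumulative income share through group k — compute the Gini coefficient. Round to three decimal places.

Cumulative income shares Yₖ: 0.0230, 0.0470, 0.1050, 0.1710, 0.2520, 0.3450, 0.4780, 0.6120, 0.7730, 1.0000
Σ (Xₖ−Xₖ₋₁)(Yₖ+Yₖ₋₁) = (1/10)(0.0230+0.0000) + (1/10)(0.0470+0.0230) + (1/10)(0.1050+0.0470) + (1/10)(0.1710+0.1050) + (1/10)(0.2520+0.1710) + (1/10)(0.3450+0.2520) + (1/10)(0.4780+0.3450) + (1/10)(0.6120+0.4780) + (1/10)(0.7730+0.6120) + (1/10)(1.0000+0.7730)
  = 0.0023 + 0.0070 + 0.0152 + 0.0276 + 0.0423 + 0.0597 + 0.0823 + 0.1090 + 0.1385 + 0.1773 = 0.6612
G = 1 − 0.6612 = 0.3388

0.339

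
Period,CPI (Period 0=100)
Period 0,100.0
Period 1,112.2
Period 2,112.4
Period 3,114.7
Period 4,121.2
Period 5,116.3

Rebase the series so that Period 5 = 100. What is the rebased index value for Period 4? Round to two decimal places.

104.21

Rebased(Period 4) = 121.2 / 116.3 × 100 = 104.2132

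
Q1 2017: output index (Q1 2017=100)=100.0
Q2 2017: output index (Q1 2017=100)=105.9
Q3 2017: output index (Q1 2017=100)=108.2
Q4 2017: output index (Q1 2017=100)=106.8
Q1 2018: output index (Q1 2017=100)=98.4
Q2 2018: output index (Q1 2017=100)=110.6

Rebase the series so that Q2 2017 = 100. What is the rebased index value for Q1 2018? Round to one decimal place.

92.9

Rebased(Q1 2018) = 98.4 / 105.9 × 100 = 92.9178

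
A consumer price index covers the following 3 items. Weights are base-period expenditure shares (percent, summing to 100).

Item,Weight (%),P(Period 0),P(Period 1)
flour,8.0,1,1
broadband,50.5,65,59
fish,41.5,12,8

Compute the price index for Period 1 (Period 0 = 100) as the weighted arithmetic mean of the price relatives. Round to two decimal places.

flour: 8.0 × (1/1) = 8.0 × 1.000000 = 8.0000
broadband: 50.5 × (59/65) = 50.5 × 0.907692 = 45.8385
fish: 41.5 × (8/12) = 41.5 × 0.666667 = 27.6667
Index = Σ wᵢ·(p₁ᵢ/p₀ᵢ) = 8.0000 + 45.8385 + 27.6667 = 81.5051

81.51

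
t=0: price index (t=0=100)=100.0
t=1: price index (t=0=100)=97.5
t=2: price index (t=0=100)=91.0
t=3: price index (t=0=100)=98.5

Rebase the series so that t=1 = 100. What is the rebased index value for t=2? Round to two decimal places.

Rebased(t=2) = 91.0 / 97.5 × 100 = 93.3333

93.33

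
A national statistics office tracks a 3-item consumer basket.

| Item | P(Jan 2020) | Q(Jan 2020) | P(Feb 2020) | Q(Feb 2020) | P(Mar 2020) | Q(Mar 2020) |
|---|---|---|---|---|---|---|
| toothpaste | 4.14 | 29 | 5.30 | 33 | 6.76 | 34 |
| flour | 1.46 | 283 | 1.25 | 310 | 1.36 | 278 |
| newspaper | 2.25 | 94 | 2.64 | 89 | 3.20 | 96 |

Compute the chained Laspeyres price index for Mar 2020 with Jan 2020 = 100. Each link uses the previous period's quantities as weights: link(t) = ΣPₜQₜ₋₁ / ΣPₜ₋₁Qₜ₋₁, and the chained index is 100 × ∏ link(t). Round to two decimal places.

Link Jan 2020→Feb 2020:
ΣP(Feb 2020)Q(Jan 2020) = 5.30×29 + 1.25×283 + 2.64×94 = 153.7 + 353.75 + 248.16 = 755.61
ΣP(Jan 2020)Q(Jan 2020) = 4.14×29 + 1.46×283 + 2.25×94 = 120.06 + 413.18 + 211.5 = 744.74
link = 755.61/744.74 = 1.014596
Link Feb 2020→Mar 2020:
ΣP(Mar 2020)Q(Feb 2020) = 6.76×33 + 1.36×310 + 3.20×89 = 223.08 + 421.6 + 284.8 = 929.48
ΣP(Feb 2020)Q(Feb 2020) = 5.30×33 + 1.25×310 + 2.64×89 = 174.9 + 387.5 + 234.96 = 797.36
link = 929.48/797.36 = 1.165697
Chained index = 100 × 1.014596 × 1.165697 = 118.2711

118.27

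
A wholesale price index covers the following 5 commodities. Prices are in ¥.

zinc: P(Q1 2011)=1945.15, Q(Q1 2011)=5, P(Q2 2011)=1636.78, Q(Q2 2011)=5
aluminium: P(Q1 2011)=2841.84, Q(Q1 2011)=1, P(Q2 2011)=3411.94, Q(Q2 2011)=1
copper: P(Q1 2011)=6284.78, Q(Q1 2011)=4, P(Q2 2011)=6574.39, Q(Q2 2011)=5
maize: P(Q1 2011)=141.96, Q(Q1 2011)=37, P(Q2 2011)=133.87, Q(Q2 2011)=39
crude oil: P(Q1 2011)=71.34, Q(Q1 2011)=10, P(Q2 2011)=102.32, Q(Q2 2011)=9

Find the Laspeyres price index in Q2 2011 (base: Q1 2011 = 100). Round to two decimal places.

100.45

Laspeyres price index uses base-period quantities as weights.
ΣP(Q2 2011)·Q(Q1 2011) = 1636.78×5 + 3411.94×1 + 6574.39×4 + 133.87×37 + 102.32×10 = 8183.9 + 3411.94 + 26297.56 + 4953.19 + 1023.2 = 43869.79
ΣP(Q1 2011)·Q(Q1 2011) = 1945.15×5 + 2841.84×1 + 6284.78×4 + 141.96×37 + 71.34×10 = 9725.75 + 2841.84 + 25139.12 + 5252.52 + 713.4 = 43672.63
Index = 43869.79 / 43672.63 × 100 = 100.4514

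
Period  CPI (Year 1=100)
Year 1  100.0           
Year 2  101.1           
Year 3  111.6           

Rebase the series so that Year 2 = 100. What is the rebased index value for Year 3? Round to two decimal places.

110.39

Rebased(Year 3) = 111.6 / 101.1 × 100 = 110.3858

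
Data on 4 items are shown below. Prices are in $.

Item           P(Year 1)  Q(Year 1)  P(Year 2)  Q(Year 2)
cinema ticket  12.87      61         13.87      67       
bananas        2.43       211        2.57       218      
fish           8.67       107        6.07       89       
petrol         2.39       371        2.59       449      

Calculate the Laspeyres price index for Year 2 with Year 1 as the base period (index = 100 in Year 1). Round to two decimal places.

Laspeyres price index uses base-period quantities as weights.
ΣP(Year 2)·Q(Year 1) = 13.87×61 + 2.57×211 + 6.07×107 + 2.59×371 = 846.07 + 542.27 + 649.49 + 960.89 = 2998.72
ΣP(Year 1)·Q(Year 1) = 12.87×61 + 2.43×211 + 8.67×107 + 2.39×371 = 785.07 + 512.73 + 927.69 + 886.69 = 3112.18
Index = 2998.72 / 3112.18 × 100 = 96.3543

96.35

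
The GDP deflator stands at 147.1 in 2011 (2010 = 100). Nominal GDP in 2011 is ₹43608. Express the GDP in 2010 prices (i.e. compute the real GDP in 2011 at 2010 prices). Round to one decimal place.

29645.1

Real = Nominal ÷ (Index/100) = 43608 ÷ (147.1/100)
     = 43608 ÷ 1.471 = 29645.1394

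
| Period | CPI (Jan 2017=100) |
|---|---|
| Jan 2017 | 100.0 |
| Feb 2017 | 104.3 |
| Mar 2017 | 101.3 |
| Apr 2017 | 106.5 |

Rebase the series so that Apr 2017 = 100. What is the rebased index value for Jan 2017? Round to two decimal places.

Rebased(Jan 2017) = 100.0 / 106.5 × 100 = 93.8967

93.90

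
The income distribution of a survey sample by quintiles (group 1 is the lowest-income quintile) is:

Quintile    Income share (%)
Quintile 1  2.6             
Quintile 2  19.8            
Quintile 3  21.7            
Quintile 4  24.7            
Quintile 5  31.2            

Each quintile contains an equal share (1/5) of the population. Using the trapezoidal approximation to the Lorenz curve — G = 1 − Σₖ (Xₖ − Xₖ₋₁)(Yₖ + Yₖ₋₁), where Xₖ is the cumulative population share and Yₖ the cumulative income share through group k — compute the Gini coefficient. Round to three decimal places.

Cumulative income shares Yₖ: 0.0260, 0.2240, 0.4410, 0.6880, 1.0000
Σ (Xₖ−Xₖ₋₁)(Yₖ+Yₖ₋₁) = (1/5)(0.0260+0.0000) + (1/5)(0.2240+0.0260) + (1/5)(0.4410+0.2240) + (1/5)(0.6880+0.4410) + (1/5)(1.0000+0.6880)
  = 0.0052 + 0.0500 + 0.1330 + 0.2258 + 0.3376 = 0.7516
G = 1 − 0.7516 = 0.2484

0.248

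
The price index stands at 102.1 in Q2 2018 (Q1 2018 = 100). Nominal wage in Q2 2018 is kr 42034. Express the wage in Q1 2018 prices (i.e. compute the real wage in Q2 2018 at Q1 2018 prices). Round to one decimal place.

41169.4

Real = Nominal ÷ (Index/100) = 42034 ÷ (102.1/100)
     = 42034 ÷ 1.021 = 41169.4417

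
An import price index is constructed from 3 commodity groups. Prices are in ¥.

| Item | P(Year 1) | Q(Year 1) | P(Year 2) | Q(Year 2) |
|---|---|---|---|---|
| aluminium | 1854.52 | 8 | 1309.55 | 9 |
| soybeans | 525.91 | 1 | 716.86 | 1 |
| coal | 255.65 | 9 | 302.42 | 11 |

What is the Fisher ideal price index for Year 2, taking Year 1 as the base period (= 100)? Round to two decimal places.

Laspeyres component (base-period weights):
ΣP(Year 2)Q(Year 1) = 1309.55×8 + 716.86×1 + 302.42×9 = 10476.4 + 716.86 + 2721.78 = 13915.04
ΣP(Year 1)Q(Year 1) = 1854.52×8 + 525.91×1 + 255.65×9 = 14836.16 + 525.91 + 2300.85 = 17662.92
L = 13915.04 / 17662.92 × 100 = 78.7811
Paasche component (current-period weights):
ΣP(Year 2)Q(Year 2) = 1309.55×9 + 716.86×1 + 302.42×11 = 11785.95 + 716.86 + 3326.62 = 15829.43
ΣP(Year 1)Q(Year 2) = 1854.52×9 + 525.91×1 + 255.65×11 = 16690.68 + 525.91 + 2812.15 = 20028.74
P = 15829.43 / 20028.74 × 100 = 79.0336
Fisher = √(L × P) = √(78.7811 × 79.0336) = 78.9072

78.91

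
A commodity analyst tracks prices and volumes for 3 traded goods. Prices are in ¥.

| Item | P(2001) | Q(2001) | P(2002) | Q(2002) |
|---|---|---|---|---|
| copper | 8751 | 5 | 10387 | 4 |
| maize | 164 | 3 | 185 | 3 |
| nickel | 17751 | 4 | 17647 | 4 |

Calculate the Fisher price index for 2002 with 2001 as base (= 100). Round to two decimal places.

Laspeyres component (base-period weights):
ΣP(2002)Q(2001) = 10387×5 + 185×3 + 17647×4 = 51935 + 555 + 70588 = 123078
ΣP(2001)Q(2001) = 8751×5 + 164×3 + 17751×4 = 43755 + 492 + 71004 = 115251
L = 123078 / 115251 × 100 = 106.7913
Paasche component (current-period weights):
ΣP(2002)Q(2002) = 10387×4 + 185×3 + 17647×4 = 41548 + 555 + 70588 = 112691
ΣP(2001)Q(2002) = 8751×4 + 164×3 + 17751×4 = 35004 + 492 + 71004 = 106500
P = 112691 / 106500 × 100 = 105.8131
Fisher = √(L × P) = √(106.7913 × 105.8131) = 106.3011

106.30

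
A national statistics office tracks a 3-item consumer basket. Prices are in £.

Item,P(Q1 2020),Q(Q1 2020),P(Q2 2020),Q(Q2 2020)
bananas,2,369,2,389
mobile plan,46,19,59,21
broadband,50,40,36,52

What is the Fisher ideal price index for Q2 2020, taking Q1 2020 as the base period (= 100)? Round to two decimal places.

90.43

Laspeyres component (base-period weights):
ΣP(Q2 2020)Q(Q1 2020) = 2×369 + 59×19 + 36×40 = 738 + 1121 + 1440 = 3299
ΣP(Q1 2020)Q(Q1 2020) = 2×369 + 46×19 + 50×40 = 738 + 874 + 2000 = 3612
L = 3299 / 3612 × 100 = 91.3344
Paasche component (current-period weights):
ΣP(Q2 2020)Q(Q2 2020) = 2×389 + 59×21 + 36×52 = 778 + 1239 + 1872 = 3889
ΣP(Q1 2020)Q(Q2 2020) = 2×389 + 46×21 + 50×52 = 778 + 966 + 2600 = 4344
P = 3889 / 4344 × 100 = 89.5258
Fisher = √(L × P) = √(91.3344 × 89.5258) = 90.4256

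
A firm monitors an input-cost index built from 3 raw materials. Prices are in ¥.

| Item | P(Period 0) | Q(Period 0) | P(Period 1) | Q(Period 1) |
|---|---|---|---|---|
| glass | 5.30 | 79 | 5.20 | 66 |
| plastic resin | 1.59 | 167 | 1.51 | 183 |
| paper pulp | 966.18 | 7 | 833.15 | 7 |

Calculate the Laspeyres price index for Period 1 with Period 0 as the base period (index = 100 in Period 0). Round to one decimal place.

87.2

Laspeyres price index uses base-period quantities as weights.
ΣP(Period 1)·Q(Period 0) = 5.20×79 + 1.51×167 + 833.15×7 = 410.8 + 252.17 + 5832.05 = 6495.02
ΣP(Period 0)·Q(Period 0) = 5.30×79 + 1.59×167 + 966.18×7 = 418.7 + 265.53 + 6763.26 = 7447.49
Index = 6495.02 / 7447.49 × 100 = 87.2109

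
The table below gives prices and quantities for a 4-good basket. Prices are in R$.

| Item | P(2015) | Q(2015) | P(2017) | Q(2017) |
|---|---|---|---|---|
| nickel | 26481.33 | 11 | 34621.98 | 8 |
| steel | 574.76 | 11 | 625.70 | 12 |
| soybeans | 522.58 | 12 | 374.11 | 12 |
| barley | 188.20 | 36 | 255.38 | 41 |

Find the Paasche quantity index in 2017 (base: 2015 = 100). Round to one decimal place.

74.6

Paasche quantity index uses current-period prices as weights.
ΣP(2017)·Q(2017) = 34621.98×8 + 625.70×12 + 374.11×12 + 255.38×41 = 276975.84 + 7508.4 + 4489.32 + 10470.58 = 299444.14
ΣP(2017)·Q(2015) = 34621.98×11 + 625.70×11 + 374.11×12 + 255.38×36 = 380841.78 + 6882.7 + 4489.32 + 9193.68 = 401407.48
Index = 299444.14 / 401407.48 × 100 = 74.5985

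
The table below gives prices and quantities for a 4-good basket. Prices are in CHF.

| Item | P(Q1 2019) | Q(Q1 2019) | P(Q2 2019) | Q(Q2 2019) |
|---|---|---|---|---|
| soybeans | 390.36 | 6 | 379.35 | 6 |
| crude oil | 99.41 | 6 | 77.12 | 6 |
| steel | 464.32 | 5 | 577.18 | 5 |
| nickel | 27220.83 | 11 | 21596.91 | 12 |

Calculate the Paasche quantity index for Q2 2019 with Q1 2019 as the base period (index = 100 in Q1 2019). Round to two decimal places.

Paasche quantity index uses current-period prices as weights.
ΣP(Q2 2019)·Q(Q2 2019) = 379.35×6 + 77.12×6 + 577.18×5 + 21596.91×12 = 2276.1 + 462.72 + 2885.9 + 259162.92 = 264787.64
ΣP(Q2 2019)·Q(Q1 2019) = 379.35×6 + 77.12×6 + 577.18×5 + 21596.91×11 = 2276.1 + 462.72 + 2885.9 + 237566.01 = 243190.73
Index = 264787.64 / 243190.73 × 100 = 108.8806

108.88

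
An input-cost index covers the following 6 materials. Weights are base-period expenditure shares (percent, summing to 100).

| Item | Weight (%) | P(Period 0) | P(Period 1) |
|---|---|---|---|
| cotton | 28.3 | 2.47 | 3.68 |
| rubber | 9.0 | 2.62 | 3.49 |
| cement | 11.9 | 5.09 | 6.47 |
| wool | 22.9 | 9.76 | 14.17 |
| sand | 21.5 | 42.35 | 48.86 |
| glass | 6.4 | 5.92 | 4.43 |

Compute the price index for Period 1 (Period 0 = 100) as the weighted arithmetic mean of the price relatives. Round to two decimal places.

132.12

cotton: 28.3 × (3.68/2.47) = 28.3 × 1.489879 = 42.1636
rubber: 9.0 × (3.49/2.62) = 9.0 × 1.332061 = 11.9885
cement: 11.9 × (6.47/5.09) = 11.9 × 1.271120 = 15.1263
wool: 22.9 × (14.17/9.76) = 22.9 × 1.451844 = 33.2472
sand: 21.5 × (48.86/42.35) = 21.5 × 1.153719 = 24.8050
glass: 6.4 × (4.43/5.92) = 6.4 × 0.748311 = 4.7892
Index = Σ wᵢ·(p₁ᵢ/p₀ᵢ) = 42.1636 + 11.9885 + 15.1263 + 33.2472 + 24.8050 + 4.7892 = 132.1198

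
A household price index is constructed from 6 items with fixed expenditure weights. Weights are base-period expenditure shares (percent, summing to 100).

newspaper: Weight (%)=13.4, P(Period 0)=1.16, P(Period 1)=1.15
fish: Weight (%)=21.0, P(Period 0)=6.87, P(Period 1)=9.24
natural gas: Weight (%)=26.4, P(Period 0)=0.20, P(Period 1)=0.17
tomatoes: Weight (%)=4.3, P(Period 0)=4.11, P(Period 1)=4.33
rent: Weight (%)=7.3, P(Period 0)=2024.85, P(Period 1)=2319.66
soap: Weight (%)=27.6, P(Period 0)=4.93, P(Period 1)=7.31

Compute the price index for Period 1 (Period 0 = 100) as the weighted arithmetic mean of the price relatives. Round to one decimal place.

newspaper: 13.4 × (1.15/1.16) = 13.4 × 0.991379 = 13.2845
fish: 21.0 × (9.24/6.87) = 21.0 × 1.344978 = 28.2445
natural gas: 26.4 × (0.17/0.20) = 26.4 × 0.850000 = 22.4400
tomatoes: 4.3 × (4.33/4.11) = 4.3 × 1.053528 = 4.5302
rent: 7.3 × (2319.66/2024.85) = 7.3 × 1.145596 = 8.3629
soap: 27.6 × (7.31/4.93) = 27.6 × 1.482759 = 40.9241
Index = Σ wᵢ·(p₁ᵢ/p₀ᵢ) = 13.2845 + 28.2445 + 22.4400 + 4.5302 + 8.3629 + 40.9241 = 117.7862

117.8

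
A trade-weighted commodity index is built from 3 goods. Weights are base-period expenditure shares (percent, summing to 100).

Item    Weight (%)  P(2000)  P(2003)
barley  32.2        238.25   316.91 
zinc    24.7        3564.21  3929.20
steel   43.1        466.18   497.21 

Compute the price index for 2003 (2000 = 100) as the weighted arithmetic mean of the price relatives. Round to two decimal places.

barley: 32.2 × (316.91/238.25) = 32.2 × 1.330157 = 42.8311
zinc: 24.7 × (3929.20/3564.21) = 24.7 × 1.102404 = 27.2294
steel: 43.1 × (497.21/466.18) = 43.1 × 1.066562 = 45.9688
Index = Σ wᵢ·(p₁ᵢ/p₀ᵢ) = 42.8311 + 27.2294 + 45.9688 = 116.0293

116.03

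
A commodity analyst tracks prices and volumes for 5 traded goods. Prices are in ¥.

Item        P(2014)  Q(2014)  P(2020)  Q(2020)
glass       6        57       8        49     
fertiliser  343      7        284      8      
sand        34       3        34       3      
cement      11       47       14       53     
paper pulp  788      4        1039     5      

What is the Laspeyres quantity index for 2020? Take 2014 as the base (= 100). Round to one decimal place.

Laspeyres quantity index uses base-period prices as weights.
ΣP(2014)·Q(2020) = 6×49 + 343×8 + 34×3 + 11×53 + 788×5 = 294 + 2744 + 102 + 583 + 3940 = 7663
ΣP(2014)·Q(2014) = 6×57 + 343×7 + 34×3 + 11×47 + 788×4 = 342 + 2401 + 102 + 517 + 3152 = 6514
Index = 7663 / 6514 × 100 = 117.6389

117.6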